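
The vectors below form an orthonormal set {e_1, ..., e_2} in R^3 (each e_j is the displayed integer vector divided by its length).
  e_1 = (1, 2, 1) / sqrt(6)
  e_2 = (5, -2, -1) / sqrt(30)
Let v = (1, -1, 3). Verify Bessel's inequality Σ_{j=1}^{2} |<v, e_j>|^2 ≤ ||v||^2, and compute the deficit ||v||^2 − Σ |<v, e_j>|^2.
Σ |<v, e_j>|^2 = 6/5; ||v||^2 = 11; deficit = 49/5

Write each e_j = u_j / sqrt(<u_j, u_j>) where u_j is the displayed integer vector. Then <v, e_j> = <v, u_j> / sqrt(<u_j, u_j>), so |<v, e_j>|^2 = <v, u_j>^2 / <u_j, u_j>.
Coefficients: <v, e_1> = 2/sqrt(6), <v, e_2> = 4/sqrt(30).
Square and sum: Σ |<v, e_j>|^2 = 6/5.
Compute ||v||^2 = v·v = 11.
Deficit = 11 − 6/5 = 49/5 ≥ 0, confirming Bessel's inequality. (The deficit equals ||v − Σ <v,e_j> e_j||^2, the squared distance from v to span{e_j}.)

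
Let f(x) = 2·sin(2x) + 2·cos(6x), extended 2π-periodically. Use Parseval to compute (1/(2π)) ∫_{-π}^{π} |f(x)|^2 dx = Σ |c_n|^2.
Σ |c_n|^2 = 4

Expand |f|^2 and use orthogonality of {sin(nx), cos(mx)} on [-π, π]:
  ∫_{-π}^{π} sin(nx)^2 dx = π, ∫ cos(mx)^2 dx = π, and cross terms integrate to 0.
So ∫_{-π}^{π} f(x)^2 dx = 2^2 · π + 2^2 · π = (4 + 4)π.
Divide by 2π: (4 + 4)/2 = 4.
By Parseval, this equals Σ |c_n|^2.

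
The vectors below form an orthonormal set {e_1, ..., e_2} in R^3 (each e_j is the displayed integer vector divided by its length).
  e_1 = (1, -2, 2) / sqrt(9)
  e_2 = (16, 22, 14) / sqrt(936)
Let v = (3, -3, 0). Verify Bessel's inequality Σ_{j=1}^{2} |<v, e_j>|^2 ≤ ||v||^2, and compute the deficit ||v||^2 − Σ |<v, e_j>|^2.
Σ |<v, e_j>|^2 = 243/26; ||v||^2 = 18; deficit = 225/26

Write each e_j = u_j / sqrt(<u_j, u_j>) where u_j is the displayed integer vector. Then <v, e_j> = <v, u_j> / sqrt(<u_j, u_j>), so |<v, e_j>|^2 = <v, u_j>^2 / <u_j, u_j>.
Coefficients: <v, e_1> = 9/sqrt(9), <v, e_2> = -18/sqrt(936).
Square and sum: Σ |<v, e_j>|^2 = 243/26.
Compute ||v||^2 = v·v = 18.
Deficit = 18 − 243/26 = 225/26 ≥ 0, confirming Bessel's inequality. (The deficit equals ||v − Σ <v,e_j> e_j||^2, the squared distance from v to span{e_j}.)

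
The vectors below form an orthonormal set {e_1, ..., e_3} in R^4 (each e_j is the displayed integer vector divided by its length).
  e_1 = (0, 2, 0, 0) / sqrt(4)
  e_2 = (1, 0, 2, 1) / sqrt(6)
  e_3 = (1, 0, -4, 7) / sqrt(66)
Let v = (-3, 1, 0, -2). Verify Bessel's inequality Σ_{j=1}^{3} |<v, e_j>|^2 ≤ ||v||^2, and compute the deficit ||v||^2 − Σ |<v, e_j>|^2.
Σ |<v, e_j>|^2 = 105/11; ||v||^2 = 14; deficit = 49/11

Write each e_j = u_j / sqrt(<u_j, u_j>) where u_j is the displayed integer vector. Then <v, e_j> = <v, u_j> / sqrt(<u_j, u_j>), so |<v, e_j>|^2 = <v, u_j>^2 / <u_j, u_j>.
Coefficients: <v, e_1> = 2/sqrt(4), <v, e_2> = -5/sqrt(6), <v, e_3> = -17/sqrt(66).
Square and sum: Σ |<v, e_j>|^2 = 105/11.
Compute ||v||^2 = v·v = 14.
Deficit = 14 − 105/11 = 49/11 ≥ 0, confirming Bessel's inequality. (The deficit equals ||v − Σ <v,e_j> e_j||^2, the squared distance from v to span{e_j}.)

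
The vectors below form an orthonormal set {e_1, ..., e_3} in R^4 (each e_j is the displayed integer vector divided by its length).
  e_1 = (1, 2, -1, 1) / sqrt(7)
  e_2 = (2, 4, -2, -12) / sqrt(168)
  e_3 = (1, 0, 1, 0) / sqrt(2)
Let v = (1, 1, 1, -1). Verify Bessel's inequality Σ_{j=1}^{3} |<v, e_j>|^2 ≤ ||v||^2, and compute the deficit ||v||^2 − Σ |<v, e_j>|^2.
Σ |<v, e_j>|^2 = 11/3; ||v||^2 = 4; deficit = 1/3

Write each e_j = u_j / sqrt(<u_j, u_j>) where u_j is the displayed integer vector. Then <v, e_j> = <v, u_j> / sqrt(<u_j, u_j>), so |<v, e_j>|^2 = <v, u_j>^2 / <u_j, u_j>.
Coefficients: <v, e_1> = 1/sqrt(7), <v, e_2> = 16/sqrt(168), <v, e_3> = 2/sqrt(2).
Square and sum: Σ |<v, e_j>|^2 = 11/3.
Compute ||v||^2 = v·v = 4.
Deficit = 4 − 11/3 = 1/3 ≥ 0, confirming Bessel's inequality. (The deficit equals ||v − Σ <v,e_j> e_j||^2, the squared distance from v to span{e_j}.)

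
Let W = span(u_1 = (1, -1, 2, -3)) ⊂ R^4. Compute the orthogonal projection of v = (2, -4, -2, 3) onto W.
proj_W(v) = (-7/15, 7/15, -14/15, 7/5)

Set up U = [u_1 | ... | u_1] ∈ R^(4×1). The projector onto W = col(U) is P = U (U^T U)^(-1) U^T.
Compute U^T U =
  [15],
and U^T v = (-7).
Solve U^T U · c = U^T v for the coefficients: c = (-7/15). The projection is proj_W(v) = U c.
Check: (v - proj_W(v)) · u_1 = 0  (should be 0).
Result: proj_W(v) = (-7/15, 7/15, -14/15, 7/5).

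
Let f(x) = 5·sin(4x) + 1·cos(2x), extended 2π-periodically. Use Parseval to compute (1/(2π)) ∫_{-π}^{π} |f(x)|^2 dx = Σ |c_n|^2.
Σ |c_n|^2 = 13

Expand |f|^2 and use orthogonality of {sin(nx), cos(mx)} on [-π, π]:
  ∫_{-π}^{π} sin(nx)^2 dx = π, ∫ cos(mx)^2 dx = π, and cross terms integrate to 0.
So ∫_{-π}^{π} f(x)^2 dx = 5^2 · π + 1^2 · π = (25 + 1)π.
Divide by 2π: (25 + 1)/2 = 13.
By Parseval, this equals Σ |c_n|^2.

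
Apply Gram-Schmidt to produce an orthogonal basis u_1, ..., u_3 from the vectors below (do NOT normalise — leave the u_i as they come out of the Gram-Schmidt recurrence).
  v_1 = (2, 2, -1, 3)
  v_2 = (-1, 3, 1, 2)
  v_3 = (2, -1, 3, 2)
Orthogonal basis:
  u_1 = (2, 2, -1, 3)
  u_2 = (-2, 2, 3/2, 1/2)
  u_3 = (85/63, -92/63, 211/63, 25/21)

Apply the Gram-Schmidt recurrence
  u_1 = v_1
  u_i = v_i − Σ_{j<i} ((v_i · u_j) / (u_j · u_j)) · u_j.

Step by step this gives:
  u_1 = (2, 2, -1, 3)
  u_2 = (-2, 2, 3/2, 1/2)
  u_3 = (85/63, -92/63, 211/63, 25/21)

Orthogonality check:
  u_2 · u_1 = 0 (should be 0)
  u_3 · u_1 = 0 (should be 0)
  u_3 · u_2 = 0 (should be 0)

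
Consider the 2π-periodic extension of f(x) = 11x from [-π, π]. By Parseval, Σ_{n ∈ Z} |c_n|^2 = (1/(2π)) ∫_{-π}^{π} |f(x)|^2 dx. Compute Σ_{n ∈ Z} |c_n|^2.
Σ |c_n|^2 = 121π^2/3

Expand and integrate term by term over [-π, π]:
  ∫ (11x)^2 dx = 121·(2π^3/3); ∫ 2·11·(0)·x dx = 0 (odd integrand); ∫ 0^2 dx = 0·2π.
So (1/(2π)) ∫_{-π}^{π} (11x)^2 dx = 121π^2/3 + 0 = 121π^2/3.
Parseval ⇒ Σ |c_n|^2 = 121π^2/3.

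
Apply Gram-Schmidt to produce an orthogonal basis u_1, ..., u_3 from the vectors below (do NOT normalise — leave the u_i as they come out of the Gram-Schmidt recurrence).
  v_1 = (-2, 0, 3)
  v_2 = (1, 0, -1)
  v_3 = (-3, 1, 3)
Orthogonal basis:
  u_1 = (-2, 0, 3)
  u_2 = (3/13, 0, 2/13)
  u_3 = (0, 1, 0)

Apply the Gram-Schmidt recurrence
  u_1 = v_1
  u_i = v_i − Σ_{j<i} ((v_i · u_j) / (u_j · u_j)) · u_j.

Step by step this gives:
  u_1 = (-2, 0, 3)
  u_2 = (3/13, 0, 2/13)
  u_3 = (0, 1, 0)

Orthogonality check:
  u_2 · u_1 = 0 (should be 0)
  u_3 · u_1 = 0 (should be 0)
  u_3 · u_2 = 0 (should be 0)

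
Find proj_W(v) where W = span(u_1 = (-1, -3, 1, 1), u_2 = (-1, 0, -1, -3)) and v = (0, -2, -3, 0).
proj_W(v) = (-29/41, -42/41, -1/41, -31/41)

Set up U = [u_1 | ... | u_2] ∈ R^(4×2). The projector onto W = col(U) is P = U (U^T U)^(-1) U^T.
Compute U^T U =
  [12, -3]
  [-3, 11],
and U^T v = (3, 3).
Solve U^T U · c = U^T v for the coefficients: c = (14/41, 15/41). The projection is proj_W(v) = U c.
Check: (v - proj_W(v)) · u_1 = 0  (should be 0).
Check: (v - proj_W(v)) · u_2 = 0  (should be 0).
Result: proj_W(v) = (-29/41, -42/41, -1/41, -31/41).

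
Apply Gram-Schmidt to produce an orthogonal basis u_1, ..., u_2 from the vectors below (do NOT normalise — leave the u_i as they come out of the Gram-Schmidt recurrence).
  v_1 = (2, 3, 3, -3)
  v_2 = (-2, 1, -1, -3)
Orthogonal basis:
  u_1 = (2, 3, 3, -3)
  u_2 = (-72/31, 16/31, -46/31, -78/31)

Apply the Gram-Schmidt recurrence
  u_1 = v_1
  u_i = v_i − Σ_{j<i} ((v_i · u_j) / (u_j · u_j)) · u_j.

Step by step this gives:
  u_1 = (2, 3, 3, -3)
  u_2 = (-72/31, 16/31, -46/31, -78/31)

Orthogonality check:
  u_2 · u_1 = 0 (should be 0)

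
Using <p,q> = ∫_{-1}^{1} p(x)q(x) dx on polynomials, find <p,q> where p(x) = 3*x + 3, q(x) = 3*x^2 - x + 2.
<p,q> = 16

Expand the product: p(x)·q(x) = 9*x^3 + 6*x^2 + 3*x + 6.
∫_{-1}^{1} of each monomial x^k gives [2/(k+1) if k even, 0 if k odd]. Integrating term-by-term (or equivalently evaluating the antiderivative F(x) = 9*x^4/4 + 2*x^3 + 3*x^2/2 + 6*x at the endpoints):
  F(1) − F(−1) = 47/4 − (-17/4) = 16.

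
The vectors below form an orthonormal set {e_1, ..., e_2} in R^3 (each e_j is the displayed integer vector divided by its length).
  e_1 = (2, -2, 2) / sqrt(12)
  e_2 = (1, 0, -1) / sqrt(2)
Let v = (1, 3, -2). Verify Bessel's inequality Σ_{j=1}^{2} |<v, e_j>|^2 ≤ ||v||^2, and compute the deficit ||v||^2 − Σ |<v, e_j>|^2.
Σ |<v, e_j>|^2 = 59/6; ||v||^2 = 14; deficit = 25/6

Write each e_j = u_j / sqrt(<u_j, u_j>) where u_j is the displayed integer vector. Then <v, e_j> = <v, u_j> / sqrt(<u_j, u_j>), so |<v, e_j>|^2 = <v, u_j>^2 / <u_j, u_j>.
Coefficients: <v, e_1> = -8/sqrt(12), <v, e_2> = 3/sqrt(2).
Square and sum: Σ |<v, e_j>|^2 = 59/6.
Compute ||v||^2 = v·v = 14.
Deficit = 14 − 59/6 = 25/6 ≥ 0, confirming Bessel's inequality. (The deficit equals ||v − Σ <v,e_j> e_j||^2, the squared distance from v to span{e_j}.)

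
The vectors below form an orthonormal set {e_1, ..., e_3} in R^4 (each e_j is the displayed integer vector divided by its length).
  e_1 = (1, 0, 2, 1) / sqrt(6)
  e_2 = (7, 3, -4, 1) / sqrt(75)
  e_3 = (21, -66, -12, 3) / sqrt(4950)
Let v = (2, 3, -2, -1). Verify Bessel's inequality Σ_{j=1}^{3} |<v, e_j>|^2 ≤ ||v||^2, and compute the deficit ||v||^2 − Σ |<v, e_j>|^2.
Σ |<v, e_j>|^2 = 189/11; ||v||^2 = 18; deficit = 9/11

Write each e_j = u_j / sqrt(<u_j, u_j>) where u_j is the displayed integer vector. Then <v, e_j> = <v, u_j> / sqrt(<u_j, u_j>), so |<v, e_j>|^2 = <v, u_j>^2 / <u_j, u_j>.
Coefficients: <v, e_1> = -3/sqrt(6), <v, e_2> = 30/sqrt(75), <v, e_3> = -135/sqrt(4950).
Square and sum: Σ |<v, e_j>|^2 = 189/11.
Compute ||v||^2 = v·v = 18.
Deficit = 18 − 189/11 = 9/11 ≥ 0, confirming Bessel's inequality. (The deficit equals ||v − Σ <v,e_j> e_j||^2, the squared distance from v to span{e_j}.)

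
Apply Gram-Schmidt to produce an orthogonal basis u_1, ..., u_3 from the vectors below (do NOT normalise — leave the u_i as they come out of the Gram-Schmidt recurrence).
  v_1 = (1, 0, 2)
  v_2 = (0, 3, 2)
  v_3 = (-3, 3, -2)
Orthogonal basis:
  u_1 = (1, 0, 2)
  u_2 = (-4/5, 3, 2/5)
  u_3 = (-36/49, -12/49, 18/49)

Apply the Gram-Schmidt recurrence
  u_1 = v_1
  u_i = v_i − Σ_{j<i} ((v_i · u_j) / (u_j · u_j)) · u_j.

Step by step this gives:
  u_1 = (1, 0, 2)
  u_2 = (-4/5, 3, 2/5)
  u_3 = (-36/49, -12/49, 18/49)

Orthogonality check:
  u_2 · u_1 = 0 (should be 0)
  u_3 · u_1 = 0 (should be 0)
  u_3 · u_2 = 0 (should be 0)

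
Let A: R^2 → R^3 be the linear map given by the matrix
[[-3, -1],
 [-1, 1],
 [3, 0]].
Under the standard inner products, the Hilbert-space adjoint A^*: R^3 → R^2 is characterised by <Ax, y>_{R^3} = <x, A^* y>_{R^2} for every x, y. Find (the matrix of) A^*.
A^* = A^T =
[[-3, -1, 3],
 [-1, 1, 0]]

For real matrices with standard dot products, the defining identity <Ax, y> = <x, A^* y> gives (Ax)^T y = x^T (A^*) y, i.e. x^T A^T y = x^T (A^*) y. Since this holds for all x, y, we must have A^* = A^T. Therefore
A^* =
[[-3, -1, 3],
 [-1, 1, 0]].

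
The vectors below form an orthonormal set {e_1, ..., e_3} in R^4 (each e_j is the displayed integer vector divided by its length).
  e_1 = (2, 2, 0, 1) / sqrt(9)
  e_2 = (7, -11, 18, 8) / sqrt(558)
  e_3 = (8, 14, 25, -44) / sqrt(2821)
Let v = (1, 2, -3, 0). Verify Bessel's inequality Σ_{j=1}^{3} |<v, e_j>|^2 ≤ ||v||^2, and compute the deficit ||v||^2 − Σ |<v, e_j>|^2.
Σ |<v, e_j>|^2 = 183/14; ||v||^2 = 14; deficit = 13/14

Write each e_j = u_j / sqrt(<u_j, u_j>) where u_j is the displayed integer vector. Then <v, e_j> = <v, u_j> / sqrt(<u_j, u_j>), so |<v, e_j>|^2 = <v, u_j>^2 / <u_j, u_j>.
Coefficients: <v, e_1> = 6/sqrt(9), <v, e_2> = -69/sqrt(558), <v, e_3> = -39/sqrt(2821).
Square and sum: Σ |<v, e_j>|^2 = 183/14.
Compute ||v||^2 = v·v = 14.
Deficit = 14 − 183/14 = 13/14 ≥ 0, confirming Bessel's inequality. (The deficit equals ||v − Σ <v,e_j> e_j||^2, the squared distance from v to span{e_j}.)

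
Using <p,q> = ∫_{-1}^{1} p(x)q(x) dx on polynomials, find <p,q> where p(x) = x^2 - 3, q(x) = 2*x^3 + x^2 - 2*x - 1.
<p,q> = 56/15

Expand the product: p(x)·q(x) = 2*x^5 + x^4 - 8*x^3 - 4*x^2 + 6*x + 3.
∫_{-1}^{1} of each monomial x^k gives [2/(k+1) if k even, 0 if k odd]. Integrating term-by-term (or equivalently evaluating the antiderivative F(x) = x^6/3 + x^5/5 - 2*x^4 - 4*x^3/3 + 3*x^2 + 3*x at the endpoints):
  F(1) − F(−1) = 16/5 − (-8/15) = 56/15.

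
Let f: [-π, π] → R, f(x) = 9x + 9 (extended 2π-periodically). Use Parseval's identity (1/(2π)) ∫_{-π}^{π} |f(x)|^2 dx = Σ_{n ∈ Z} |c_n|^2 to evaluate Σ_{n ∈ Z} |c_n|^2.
Σ |c_n|^2 = 27π^2 + 81

Expand and integrate term by term over [-π, π]:
  ∫ (9x)^2 dx = 81·(2π^3/3); ∫ 2·9·(9)·x dx = 0 (odd integrand); ∫ 9^2 dx = 81·2π.
So (1/(2π)) ∫_{-π}^{π} (9x + 9)^2 dx = 81π^2/3 + 81 = 27π^2 + 81.
Parseval ⇒ Σ |c_n|^2 = 27π^2 + 81.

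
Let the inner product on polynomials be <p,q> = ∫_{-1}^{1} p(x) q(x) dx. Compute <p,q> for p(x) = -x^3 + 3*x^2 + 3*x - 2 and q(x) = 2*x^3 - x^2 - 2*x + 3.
<p,q> = -152/21

Expand the product: p(x)·q(x) = -2*x^6 + 7*x^5 + 5*x^4 - 16*x^3 + 5*x^2 + 13*x - 6.
∫_{-1}^{1} of each monomial x^k gives [2/(k+1) if k even, 0 if k odd]. Integrating term-by-term (or equivalently evaluating the antiderivative F(x) = -2*x^7/7 + 7*x^6/6 + x^5 - 4*x^4 + 5*x^3/3 + 13*x^2/2 - 6*x at the endpoints):
  F(1) − F(−1) = 1/21 − (51/7) = -152/21.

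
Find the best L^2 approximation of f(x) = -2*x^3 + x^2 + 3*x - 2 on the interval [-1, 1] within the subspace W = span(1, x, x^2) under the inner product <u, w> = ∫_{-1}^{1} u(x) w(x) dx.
g(x) = x^2 + 9*x/5 - 2

The best approximation g ∈ W is the orthogonal projection of f onto W. Writing g = a_0 + a_1 x + a_2 x^2, the coefficients solve the normal equations G · a = b where
  G_{ij} = <φ_i, φ_j> and b_i = <f, φ_i>, with φ_0 = 1, φ_1 = x, φ_2 = x^2.
G =
  [2, 0, 2/3]
  [0, 2/3, 0]
  [2/3, 0, 2/5],
b = (-10/3, 6/5, -14/15).
Solving gives a_0 = -2, a_1 = 9/5, a_2 = 1, so
  g(x) = x^2 + 9*x/5 - 2.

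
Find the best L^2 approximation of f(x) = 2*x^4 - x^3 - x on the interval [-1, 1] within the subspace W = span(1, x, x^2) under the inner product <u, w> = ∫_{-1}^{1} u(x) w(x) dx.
g(x) = 12*x^2/7 - 8*x/5 - 6/35

The best approximation g ∈ W is the orthogonal projection of f onto W. Writing g = a_0 + a_1 x + a_2 x^2, the coefficients solve the normal equations G · a = b where
  G_{ij} = <φ_i, φ_j> and b_i = <f, φ_i>, with φ_0 = 1, φ_1 = x, φ_2 = x^2.
G =
  [2, 0, 2/3]
  [0, 2/3, 0]
  [2/3, 0, 2/5],
b = (4/5, -16/15, 4/7).
Solving gives a_0 = -6/35, a_1 = -8/5, a_2 = 12/7, so
  g(x) = 12*x^2/7 - 8*x/5 - 6/35.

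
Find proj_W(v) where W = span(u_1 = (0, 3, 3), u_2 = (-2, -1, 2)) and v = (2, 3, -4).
proj_W(v) = (58/17, 35/17, -52/17)

Set up U = [u_1 | ... | u_2] ∈ R^(3×2). The projector onto W = col(U) is P = U (U^T U)^(-1) U^T.
Compute U^T U =
  [18, 3]
  [3, 9],
and U^T v = (-3, -15).
Solve U^T U · c = U^T v for the coefficients: c = (2/17, -29/17). The projection is proj_W(v) = U c.
Check: (v - proj_W(v)) · u_1 = 0  (should be 0).
Check: (v - proj_W(v)) · u_2 = 0  (should be 0).
Result: proj_W(v) = (58/17, 35/17, -52/17).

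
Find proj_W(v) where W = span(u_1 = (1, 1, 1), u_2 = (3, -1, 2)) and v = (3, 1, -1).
proj_W(v) = (18/13, 6/13, 15/13)

Set up U = [u_1 | ... | u_2] ∈ R^(3×2). The projector onto W = col(U) is P = U (U^T U)^(-1) U^T.
Compute U^T U =
  [3, 4]
  [4, 14],
and U^T v = (3, 6).
Solve U^T U · c = U^T v for the coefficients: c = (9/13, 3/13). The projection is proj_W(v) = U c.
Check: (v - proj_W(v)) · u_1 = 0  (should be 0).
Check: (v - proj_W(v)) · u_2 = 0  (should be 0).
Result: proj_W(v) = (18/13, 6/13, 15/13).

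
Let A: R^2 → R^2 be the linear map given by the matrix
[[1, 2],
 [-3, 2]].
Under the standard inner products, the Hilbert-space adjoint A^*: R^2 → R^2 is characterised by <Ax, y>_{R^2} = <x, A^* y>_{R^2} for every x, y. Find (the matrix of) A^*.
A^* = A^T =
[[1, -3],
 [2, 2]]

For real matrices with standard dot products, the defining identity <Ax, y> = <x, A^* y> gives (Ax)^T y = x^T (A^*) y, i.e. x^T A^T y = x^T (A^*) y. Since this holds for all x, y, we must have A^* = A^T. Therefore
A^* =
[[1, -3],
 [2, 2]].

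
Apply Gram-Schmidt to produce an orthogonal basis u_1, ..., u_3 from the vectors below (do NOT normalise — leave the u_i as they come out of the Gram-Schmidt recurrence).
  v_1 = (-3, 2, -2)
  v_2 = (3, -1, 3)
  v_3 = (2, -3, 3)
Orthogonal basis:
  u_1 = (-3, 2, -2)
  u_2 = (0, 1, 1)
  u_3 = (-20/17, -15/17, 15/17)

Apply the Gram-Schmidt recurrence
  u_1 = v_1
  u_i = v_i − Σ_{j<i} ((v_i · u_j) / (u_j · u_j)) · u_j.

Step by step this gives:
  u_1 = (-3, 2, -2)
  u_2 = (0, 1, 1)
  u_3 = (-20/17, -15/17, 15/17)

Orthogonality check:
  u_2 · u_1 = 0 (should be 0)
  u_3 · u_1 = 0 (should be 0)
  u_3 · u_2 = 0 (should be 0)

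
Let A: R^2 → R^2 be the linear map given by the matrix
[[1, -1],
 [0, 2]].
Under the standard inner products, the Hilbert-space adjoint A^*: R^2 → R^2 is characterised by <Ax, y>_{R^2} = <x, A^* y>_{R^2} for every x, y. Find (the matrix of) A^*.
A^* = A^T =
[[1, 0],
 [-1, 2]]

For real matrices with standard dot products, the defining identity <Ax, y> = <x, A^* y> gives (Ax)^T y = x^T (A^*) y, i.e. x^T A^T y = x^T (A^*) y. Since this holds for all x, y, we must have A^* = A^T. Therefore
A^* =
[[1, 0],
 [-1, 2]].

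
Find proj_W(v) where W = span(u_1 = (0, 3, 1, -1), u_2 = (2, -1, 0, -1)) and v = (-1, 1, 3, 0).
proj_W(v) = (-21/31, 111/62, 15/31, -9/62)

Set up U = [u_1 | ... | u_2] ∈ R^(4×2). The projector onto W = col(U) is P = U (U^T U)^(-1) U^T.
Compute U^T U =
  [11, -2]
  [-2, 6],
and U^T v = (6, -3).
Solve U^T U · c = U^T v for the coefficients: c = (15/31, -21/62). The projection is proj_W(v) = U c.
Check: (v - proj_W(v)) · u_1 = 0  (should be 0).
Check: (v - proj_W(v)) · u_2 = 0  (should be 0).
Result: proj_W(v) = (-21/31, 111/62, 15/31, -9/62).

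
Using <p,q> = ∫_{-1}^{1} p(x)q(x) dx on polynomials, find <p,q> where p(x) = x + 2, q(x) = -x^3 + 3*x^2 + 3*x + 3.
<p,q> = 88/5

Expand the product: p(x)·q(x) = -x^4 + x^3 + 9*x^2 + 9*x + 6.
∫_{-1}^{1} of each monomial x^k gives [2/(k+1) if k even, 0 if k odd]. Integrating term-by-term (or equivalently evaluating the antiderivative F(x) = -x^5/5 + x^4/4 + 3*x^3 + 9*x^2/2 + 6*x at the endpoints):
  F(1) − F(−1) = 271/20 − (-81/20) = 88/5.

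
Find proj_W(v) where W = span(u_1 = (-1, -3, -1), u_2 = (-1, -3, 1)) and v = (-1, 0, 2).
proj_W(v) = (-1/10, -3/10, 2)

Set up U = [u_1 | ... | u_2] ∈ R^(3×2). The projector onto W = col(U) is P = U (U^T U)^(-1) U^T.
Compute U^T U =
  [11, 9]
  [9, 11],
and U^T v = (-1, 3).
Solve U^T U · c = U^T v for the coefficients: c = (-19/20, 21/20). The projection is proj_W(v) = U c.
Check: (v - proj_W(v)) · u_1 = 0  (should be 0).
Check: (v - proj_W(v)) · u_2 = 0  (should be 0).
Result: proj_W(v) = (-1/10, -3/10, 2).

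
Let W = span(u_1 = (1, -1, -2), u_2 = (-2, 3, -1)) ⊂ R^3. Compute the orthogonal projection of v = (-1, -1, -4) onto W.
proj_W(v) = (37/75, 1/15, -284/75)

Set up U = [u_1 | ... | u_2] ∈ R^(3×2). The projector onto W = col(U) is P = U (U^T U)^(-1) U^T.
Compute U^T U =
  [6, -3]
  [-3, 14],
and U^T v = (8, 3).
Solve U^T U · c = U^T v for the coefficients: c = (121/75, 14/25). The projection is proj_W(v) = U c.
Check: (v - proj_W(v)) · u_1 = 0  (should be 0).
Check: (v - proj_W(v)) · u_2 = 0  (should be 0).
Result: proj_W(v) = (37/75, 1/15, -284/75).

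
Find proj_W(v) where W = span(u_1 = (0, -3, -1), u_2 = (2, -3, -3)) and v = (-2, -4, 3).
proj_W(v) = (-59/19, -69/19, 36/19)

Set up U = [u_1 | ... | u_2] ∈ R^(3×2). The projector onto W = col(U) is P = U (U^T U)^(-1) U^T.
Compute U^T U =
  [10, 12]
  [12, 22],
and U^T v = (9, -1).
Solve U^T U · c = U^T v for the coefficients: c = (105/38, -59/38). The projection is proj_W(v) = U c.
Check: (v - proj_W(v)) · u_1 = 0  (should be 0).
Check: (v - proj_W(v)) · u_2 = 0  (should be 0).
Result: proj_W(v) = (-59/19, -69/19, 36/19).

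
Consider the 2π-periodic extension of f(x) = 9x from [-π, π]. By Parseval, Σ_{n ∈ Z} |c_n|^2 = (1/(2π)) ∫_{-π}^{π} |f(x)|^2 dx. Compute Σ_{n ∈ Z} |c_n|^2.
Σ |c_n|^2 = 27π^2

Expand and integrate term by term over [-π, π]:
  ∫ (9x)^2 dx = 81·(2π^3/3); ∫ 2·9·(0)·x dx = 0 (odd integrand); ∫ 0^2 dx = 0·2π.
So (1/(2π)) ∫_{-π}^{π} (9x)^2 dx = 81π^2/3 + 0 = 27π^2.
Parseval ⇒ Σ |c_n|^2 = 27π^2.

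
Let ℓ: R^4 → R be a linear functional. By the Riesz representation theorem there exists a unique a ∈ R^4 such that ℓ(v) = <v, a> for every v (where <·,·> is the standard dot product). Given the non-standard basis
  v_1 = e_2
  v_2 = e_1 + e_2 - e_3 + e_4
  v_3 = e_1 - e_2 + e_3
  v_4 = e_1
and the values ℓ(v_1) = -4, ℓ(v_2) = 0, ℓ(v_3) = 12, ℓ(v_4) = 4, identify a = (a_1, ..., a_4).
a = (4, -4, 4, 4)

Write a = (a_1, ..., a_4) in the standard basis. For each basis vector v_i, ℓ(v_i) = <v_i, a> is a linear equation in the a_j's. Collect the n equations into a matrix system V a = ℓ, where row i of V is v_i (expressed in the standard basis). Since V is invertible (lower-triangular with 1s on the diagonal, up to permutation), solve by back-substitution:
  V =
[[0, 1, 0, 0],
 [1, 1, -1, 1],
 [1, -1, 1, 0],
 [1, 0, 0, 0]]
  V a = (-4, 0, 12, 4)
Solving gives a = (4, -4, 4, 4).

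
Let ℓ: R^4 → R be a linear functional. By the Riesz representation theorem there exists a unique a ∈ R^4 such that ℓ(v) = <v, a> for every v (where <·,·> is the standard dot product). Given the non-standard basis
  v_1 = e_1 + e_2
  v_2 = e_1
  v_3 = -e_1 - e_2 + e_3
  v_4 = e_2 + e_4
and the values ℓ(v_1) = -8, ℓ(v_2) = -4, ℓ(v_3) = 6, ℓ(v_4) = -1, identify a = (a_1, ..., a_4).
a = (-4, -4, -2, 3)

Write a = (a_1, ..., a_4) in the standard basis. For each basis vector v_i, ℓ(v_i) = <v_i, a> is a linear equation in the a_j's. Collect the n equations into a matrix system V a = ℓ, where row i of V is v_i (expressed in the standard basis). Since V is invertible (lower-triangular with 1s on the diagonal, up to permutation), solve by back-substitution:
  V =
[[1, 1, 0, 0],
 [1, 0, 0, 0],
 [-1, -1, 1, 0],
 [0, 1, 0, 1]]
  V a = (-8, -4, 6, -1)
Solving gives a = (-4, -4, -2, 3).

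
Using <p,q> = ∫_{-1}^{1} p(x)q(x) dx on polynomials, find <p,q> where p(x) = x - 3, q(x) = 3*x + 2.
<p,q> = -10

Expand the product: p(x)·q(x) = 3*x^2 - 7*x - 6.
∫_{-1}^{1} of each monomial x^k gives [2/(k+1) if k even, 0 if k odd]. Integrating term-by-term (or equivalently evaluating the antiderivative F(x) = x^3 - 7*x^2/2 - 6*x at the endpoints):
  F(1) − F(−1) = -17/2 − (3/2) = -10.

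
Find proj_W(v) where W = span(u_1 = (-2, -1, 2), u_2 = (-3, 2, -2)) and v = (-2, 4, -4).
proj_W(v) = (-322/153, 532/153, -668/153)

Set up U = [u_1 | ... | u_2] ∈ R^(3×2). The projector onto W = col(U) is P = U (U^T U)^(-1) U^T.
Compute U^T U =
  [9, 0]
  [0, 17],
and U^T v = (-8, 22).
Solve U^T U · c = U^T v for the coefficients: c = (-8/9, 22/17). The projection is proj_W(v) = U c.
Check: (v - proj_W(v)) · u_1 = 0  (should be 0).
Check: (v - proj_W(v)) · u_2 = 0  (should be 0).
Result: proj_W(v) = (-322/153, 532/153, -668/153).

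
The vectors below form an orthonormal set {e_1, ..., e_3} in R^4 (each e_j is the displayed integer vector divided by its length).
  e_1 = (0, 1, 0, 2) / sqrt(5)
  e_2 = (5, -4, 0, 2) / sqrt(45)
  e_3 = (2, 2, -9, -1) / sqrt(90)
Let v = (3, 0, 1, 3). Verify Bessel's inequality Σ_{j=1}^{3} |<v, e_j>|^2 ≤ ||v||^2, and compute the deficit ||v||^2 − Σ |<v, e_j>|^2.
Σ |<v, e_j>|^2 = 87/5; ||v||^2 = 19; deficit = 8/5

Write each e_j = u_j / sqrt(<u_j, u_j>) where u_j is the displayed integer vector. Then <v, e_j> = <v, u_j> / sqrt(<u_j, u_j>), so |<v, e_j>|^2 = <v, u_j>^2 / <u_j, u_j>.
Coefficients: <v, e_1> = 6/sqrt(5), <v, e_2> = 21/sqrt(45), <v, e_3> = -6/sqrt(90).
Square and sum: Σ |<v, e_j>|^2 = 87/5.
Compute ||v||^2 = v·v = 19.
Deficit = 19 − 87/5 = 8/5 ≥ 0, confirming Bessel's inequality. (The deficit equals ||v − Σ <v,e_j> e_j||^2, the squared distance from v to span{e_j}.)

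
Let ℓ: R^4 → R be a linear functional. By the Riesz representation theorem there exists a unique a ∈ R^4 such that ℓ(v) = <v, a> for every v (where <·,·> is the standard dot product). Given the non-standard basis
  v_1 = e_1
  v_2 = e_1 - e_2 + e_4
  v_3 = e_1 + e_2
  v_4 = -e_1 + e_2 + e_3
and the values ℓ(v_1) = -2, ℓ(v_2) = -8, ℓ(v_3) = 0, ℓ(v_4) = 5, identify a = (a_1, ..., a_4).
a = (-2, 2, 1, -4)

Write a = (a_1, ..., a_4) in the standard basis. For each basis vector v_i, ℓ(v_i) = <v_i, a> is a linear equation in the a_j's. Collect the n equations into a matrix system V a = ℓ, where row i of V is v_i (expressed in the standard basis). Since V is invertible (lower-triangular with 1s on the diagonal, up to permutation), solve by back-substitution:
  V =
[[1, 0, 0, 0],
 [1, -1, 0, 1],
 [1, 1, 0, 0],
 [-1, 1, 1, 0]]
  V a = (-2, -8, 0, 5)
Solving gives a = (-2, 2, 1, -4).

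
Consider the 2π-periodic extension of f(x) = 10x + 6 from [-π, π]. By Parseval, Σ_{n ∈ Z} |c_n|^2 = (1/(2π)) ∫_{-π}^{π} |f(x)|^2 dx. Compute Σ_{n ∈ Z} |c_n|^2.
Σ |c_n|^2 = 100π^2/3 + 36

Expand and integrate term by term over [-π, π]:
  ∫ (10x)^2 dx = 100·(2π^3/3); ∫ 2·10·(6)·x dx = 0 (odd integrand); ∫ 6^2 dx = 36·2π.
So (1/(2π)) ∫_{-π}^{π} (10x + 6)^2 dx = 100π^2/3 + 36 = 100π^2/3 + 36.
Parseval ⇒ Σ |c_n|^2 = 100π^2/3 + 36.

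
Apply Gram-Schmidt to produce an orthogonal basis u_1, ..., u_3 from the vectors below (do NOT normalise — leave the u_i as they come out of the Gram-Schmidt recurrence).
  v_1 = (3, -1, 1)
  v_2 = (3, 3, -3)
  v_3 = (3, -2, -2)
Orthogonal basis:
  u_1 = (3, -1, 1)
  u_2 = (24/11, 36/11, -36/11)
  u_3 = (0, -2, -2)

Apply the Gram-Schmidt recurrence
  u_1 = v_1
  u_i = v_i − Σ_{j<i} ((v_i · u_j) / (u_j · u_j)) · u_j.

Step by step this gives:
  u_1 = (3, -1, 1)
  u_2 = (24/11, 36/11, -36/11)
  u_3 = (0, -2, -2)

Orthogonality check:
  u_2 · u_1 = 0 (should be 0)
  u_3 · u_1 = 0 (should be 0)
  u_3 · u_2 = 0 (should be 0)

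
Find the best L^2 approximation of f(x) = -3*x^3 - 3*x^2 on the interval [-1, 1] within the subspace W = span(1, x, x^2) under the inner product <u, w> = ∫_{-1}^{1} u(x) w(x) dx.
g(x) = -3*x^2 - 9*x/5

The best approximation g ∈ W is the orthogonal projection of f onto W. Writing g = a_0 + a_1 x + a_2 x^2, the coefficients solve the normal equations G · a = b where
  G_{ij} = <φ_i, φ_j> and b_i = <f, φ_i>, with φ_0 = 1, φ_1 = x, φ_2 = x^2.
G =
  [2, 0, 2/3]
  [0, 2/3, 0]
  [2/3, 0, 2/5],
b = (-2, -6/5, -6/5).
Solving gives a_0 = 0, a_1 = -9/5, a_2 = -3, so
  g(x) = -3*x^2 - 9*x/5.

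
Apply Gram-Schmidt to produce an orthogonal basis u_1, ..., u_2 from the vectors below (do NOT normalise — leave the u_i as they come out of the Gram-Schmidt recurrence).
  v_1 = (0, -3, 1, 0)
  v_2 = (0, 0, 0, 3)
Orthogonal basis:
  u_1 = (0, -3, 1, 0)
  u_2 = (0, 0, 0, 3)

Apply the Gram-Schmidt recurrence
  u_1 = v_1
  u_i = v_i − Σ_{j<i} ((v_i · u_j) / (u_j · u_j)) · u_j.

Step by step this gives:
  u_1 = (0, -3, 1, 0)
  u_2 = (0, 0, 0, 3)

Orthogonality check:
  u_2 · u_1 = 0 (should be 0)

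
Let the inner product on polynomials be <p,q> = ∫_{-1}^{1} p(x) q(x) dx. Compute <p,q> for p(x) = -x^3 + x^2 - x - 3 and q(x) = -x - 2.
<p,q> = 176/15

Expand the product: p(x)·q(x) = x^4 + x^3 - x^2 + 5*x + 6.
∫_{-1}^{1} of each monomial x^k gives [2/(k+1) if k even, 0 if k odd]. Integrating term-by-term (or equivalently evaluating the antiderivative F(x) = x^5/5 + x^4/4 - x^3/3 + 5*x^2/2 + 6*x at the endpoints):
  F(1) − F(−1) = 517/60 − (-187/60) = 176/15.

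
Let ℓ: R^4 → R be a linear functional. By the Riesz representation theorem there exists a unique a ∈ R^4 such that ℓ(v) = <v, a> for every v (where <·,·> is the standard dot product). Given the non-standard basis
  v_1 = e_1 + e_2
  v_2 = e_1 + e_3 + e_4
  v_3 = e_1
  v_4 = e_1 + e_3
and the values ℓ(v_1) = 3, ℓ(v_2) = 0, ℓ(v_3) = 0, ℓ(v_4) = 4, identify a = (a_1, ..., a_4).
a = (0, 3, 4, -4)

Write a = (a_1, ..., a_4) in the standard basis. For each basis vector v_i, ℓ(v_i) = <v_i, a> is a linear equation in the a_j's. Collect the n equations into a matrix system V a = ℓ, where row i of V is v_i (expressed in the standard basis). Since V is invertible (lower-triangular with 1s on the diagonal, up to permutation), solve by back-substitution:
  V =
[[1, 1, 0, 0],
 [1, 0, 1, 1],
 [1, 0, 0, 0],
 [1, 0, 1, 0]]
  V a = (3, 0, 0, 4)
Solving gives a = (0, 3, 4, -4).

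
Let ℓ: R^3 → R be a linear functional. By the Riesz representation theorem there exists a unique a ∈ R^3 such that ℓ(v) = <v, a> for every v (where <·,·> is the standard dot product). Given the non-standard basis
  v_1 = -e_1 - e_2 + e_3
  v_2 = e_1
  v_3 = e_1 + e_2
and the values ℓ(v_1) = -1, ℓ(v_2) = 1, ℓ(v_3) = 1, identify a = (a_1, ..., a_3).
a = (1, 0, 0)

Write a = (a_1, ..., a_3) in the standard basis. For each basis vector v_i, ℓ(v_i) = <v_i, a> is a linear equation in the a_j's. Collect the n equations into a matrix system V a = ℓ, where row i of V is v_i (expressed in the standard basis). Since V is invertible (lower-triangular with 1s on the diagonal, up to permutation), solve by back-substitution:
  V =
[[-1, -1, 1],
 [1, 0, 0],
 [1, 1, 0]]
  V a = (-1, 1, 1)
Solving gives a = (1, 0, 0).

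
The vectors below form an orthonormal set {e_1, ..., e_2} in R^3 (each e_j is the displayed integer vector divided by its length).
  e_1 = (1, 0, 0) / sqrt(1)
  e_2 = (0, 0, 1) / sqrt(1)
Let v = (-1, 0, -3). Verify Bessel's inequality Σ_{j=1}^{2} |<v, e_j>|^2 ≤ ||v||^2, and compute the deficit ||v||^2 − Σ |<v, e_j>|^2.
Σ |<v, e_j>|^2 = 10; ||v||^2 = 10; deficit = 0

Write each e_j = u_j / sqrt(<u_j, u_j>) where u_j is the displayed integer vector. Then <v, e_j> = <v, u_j> / sqrt(<u_j, u_j>), so |<v, e_j>|^2 = <v, u_j>^2 / <u_j, u_j>.
Coefficients: <v, e_1> = -1/sqrt(1), <v, e_2> = -3/sqrt(1).
Square and sum: Σ |<v, e_j>|^2 = 10.
Compute ||v||^2 = v·v = 10.
Deficit = 10 − 10 = 0 ≥ 0, confirming Bessel's inequality. (The deficit equals ||v − Σ <v,e_j> e_j||^2, the squared distance from v to span{e_j}.)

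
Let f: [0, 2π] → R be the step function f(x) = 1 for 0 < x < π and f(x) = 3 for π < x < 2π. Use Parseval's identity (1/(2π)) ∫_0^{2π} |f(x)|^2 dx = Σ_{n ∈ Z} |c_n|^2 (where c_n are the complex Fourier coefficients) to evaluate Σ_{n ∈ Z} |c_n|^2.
Σ |c_n|^2 = 5

Parseval equates the L^2 energy of f (normalised by 1/(2π)) with the ℓ^2 sum of its Fourier coefficients: (1/(2π)) ∫_0^{2π} |f|^2 = Σ |c_n|^2.
Compute the left side: (1/(2π)) [∫_0^π 1^2 dx + ∫_π^{2π} 3^2 dx] = (1/(2π)) · (1π + 9π) = (1 + 9)/2 = 5.
So Σ_{n ∈ Z} |c_n|^2 = 5.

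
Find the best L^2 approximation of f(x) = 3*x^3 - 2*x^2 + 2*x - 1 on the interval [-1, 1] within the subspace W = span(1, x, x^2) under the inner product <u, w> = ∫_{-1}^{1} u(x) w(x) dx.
g(x) = -2*x^2 + 19*x/5 - 1

The best approximation g ∈ W is the orthogonal projection of f onto W. Writing g = a_0 + a_1 x + a_2 x^2, the coefficients solve the normal equations G · a = b where
  G_{ij} = <φ_i, φ_j> and b_i = <f, φ_i>, with φ_0 = 1, φ_1 = x, φ_2 = x^2.
G =
  [2, 0, 2/3]
  [0, 2/3, 0]
  [2/3, 0, 2/5],
b = (-10/3, 38/15, -22/15).
Solving gives a_0 = -1, a_1 = 19/5, a_2 = -2, so
  g(x) = -2*x^2 + 19*x/5 - 1.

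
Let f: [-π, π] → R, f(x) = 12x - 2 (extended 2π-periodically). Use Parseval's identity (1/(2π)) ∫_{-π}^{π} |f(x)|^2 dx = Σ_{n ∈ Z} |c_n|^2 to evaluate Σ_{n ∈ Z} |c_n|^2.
Σ |c_n|^2 = 48π^2 + 4

Expand and integrate term by term over [-π, π]:
  ∫ (12x)^2 dx = 144·(2π^3/3); ∫ 2·12·(-2)·x dx = 0 (odd integrand); ∫ (-2)^2 dx = 4·2π.
So (1/(2π)) ∫_{-π}^{π} (12x - 2)^2 dx = 144π^2/3 + 4 = 48π^2 + 4.
Parseval ⇒ Σ |c_n|^2 = 48π^2 + 4.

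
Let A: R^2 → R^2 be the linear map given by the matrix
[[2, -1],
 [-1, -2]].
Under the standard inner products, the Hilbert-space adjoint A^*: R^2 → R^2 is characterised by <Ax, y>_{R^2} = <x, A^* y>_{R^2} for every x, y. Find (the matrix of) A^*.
A^* = A^T =
[[2, -1],
 [-1, -2]]

For real matrices with standard dot products, the defining identity <Ax, y> = <x, A^* y> gives (Ax)^T y = x^T (A^*) y, i.e. x^T A^T y = x^T (A^*) y. Since this holds for all x, y, we must have A^* = A^T. Therefore
A^* =
[[2, -1],
 [-1, -2]].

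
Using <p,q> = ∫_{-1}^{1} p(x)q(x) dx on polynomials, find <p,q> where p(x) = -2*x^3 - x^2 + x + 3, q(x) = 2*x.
<p,q> = -4/15

Expand the product: p(x)·q(x) = -4*x^4 - 2*x^3 + 2*x^2 + 6*x.
∫_{-1}^{1} of each monomial x^k gives [2/(k+1) if k even, 0 if k odd]. Integrating term-by-term (or equivalently evaluating the antiderivative F(x) = -4*x^5/5 - x^4/2 + 2*x^3/3 + 3*x^2 at the endpoints):
  F(1) − F(−1) = 71/30 − (79/30) = -4/15.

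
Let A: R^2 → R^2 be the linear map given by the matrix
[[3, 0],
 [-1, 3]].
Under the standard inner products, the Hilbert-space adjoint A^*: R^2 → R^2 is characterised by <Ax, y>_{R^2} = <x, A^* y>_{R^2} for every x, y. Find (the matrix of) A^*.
A^* = A^T =
[[3, -1],
 [0, 3]]

For real matrices with standard dot products, the defining identity <Ax, y> = <x, A^* y> gives (Ax)^T y = x^T (A^*) y, i.e. x^T A^T y = x^T (A^*) y. Since this holds for all x, y, we must have A^* = A^T. Therefore
A^* =
[[3, -1],
 [0, 3]].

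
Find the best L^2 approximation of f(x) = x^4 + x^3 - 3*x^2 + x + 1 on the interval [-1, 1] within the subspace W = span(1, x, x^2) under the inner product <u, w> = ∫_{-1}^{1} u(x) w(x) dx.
g(x) = -15*x^2/7 + 8*x/5 + 32/35

The best approximation g ∈ W is the orthogonal projection of f onto W. Writing g = a_0 + a_1 x + a_2 x^2, the coefficients solve the normal equations G · a = b where
  G_{ij} = <φ_i, φ_j> and b_i = <f, φ_i>, with φ_0 = 1, φ_1 = x, φ_2 = x^2.
G =
  [2, 0, 2/3]
  [0, 2/3, 0]
  [2/3, 0, 2/5],
b = (2/5, 16/15, -26/105).
Solving gives a_0 = 32/35, a_1 = 8/5, a_2 = -15/7, so
  g(x) = -15*x^2/7 + 8*x/5 + 32/35.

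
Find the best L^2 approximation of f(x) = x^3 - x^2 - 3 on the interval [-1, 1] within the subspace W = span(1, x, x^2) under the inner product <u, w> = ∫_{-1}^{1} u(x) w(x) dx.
g(x) = -x^2 + 3*x/5 - 3

The best approximation g ∈ W is the orthogonal projection of f onto W. Writing g = a_0 + a_1 x + a_2 x^2, the coefficients solve the normal equations G · a = b where
  G_{ij} = <φ_i, φ_j> and b_i = <f, φ_i>, with φ_0 = 1, φ_1 = x, φ_2 = x^2.
G =
  [2, 0, 2/3]
  [0, 2/3, 0]
  [2/3, 0, 2/5],
b = (-20/3, 2/5, -12/5).
Solving gives a_0 = -3, a_1 = 3/5, a_2 = -1, so
  g(x) = -x^2 + 3*x/5 - 3.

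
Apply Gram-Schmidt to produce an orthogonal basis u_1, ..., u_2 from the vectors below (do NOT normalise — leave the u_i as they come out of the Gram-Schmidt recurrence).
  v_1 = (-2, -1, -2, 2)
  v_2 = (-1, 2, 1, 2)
Orthogonal basis:
  u_1 = (-2, -1, -2, 2)
  u_2 = (-9/13, 28/13, 17/13, 22/13)

Apply the Gram-Schmidt recurrence
  u_1 = v_1
  u_i = v_i − Σ_{j<i} ((v_i · u_j) / (u_j · u_j)) · u_j.

Step by step this gives:
  u_1 = (-2, -1, -2, 2)
  u_2 = (-9/13, 28/13, 17/13, 22/13)

Orthogonality check:
  u_2 · u_1 = 0 (should be 0)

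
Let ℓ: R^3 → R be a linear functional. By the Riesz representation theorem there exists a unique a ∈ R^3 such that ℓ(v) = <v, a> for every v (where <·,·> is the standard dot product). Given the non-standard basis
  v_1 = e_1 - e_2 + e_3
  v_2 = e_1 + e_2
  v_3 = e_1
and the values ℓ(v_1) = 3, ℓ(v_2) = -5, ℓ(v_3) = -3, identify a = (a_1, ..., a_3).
a = (-3, -2, 4)

Write a = (a_1, ..., a_3) in the standard basis. For each basis vector v_i, ℓ(v_i) = <v_i, a> is a linear equation in the a_j's. Collect the n equations into a matrix system V a = ℓ, where row i of V is v_i (expressed in the standard basis). Since V is invertible (lower-triangular with 1s on the diagonal, up to permutation), solve by back-substitution:
  V =
[[1, -1, 1],
 [1, 1, 0],
 [1, 0, 0]]
  V a = (3, -5, -3)
Solving gives a = (-3, -2, 4).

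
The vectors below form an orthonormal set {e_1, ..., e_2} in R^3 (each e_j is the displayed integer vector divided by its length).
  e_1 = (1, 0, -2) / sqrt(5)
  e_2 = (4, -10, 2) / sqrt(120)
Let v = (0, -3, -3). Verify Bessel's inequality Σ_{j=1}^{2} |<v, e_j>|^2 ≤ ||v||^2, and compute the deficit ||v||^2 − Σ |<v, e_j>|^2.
Σ |<v, e_j>|^2 = 12; ||v||^2 = 18; deficit = 6

Write each e_j = u_j / sqrt(<u_j, u_j>) where u_j is the displayed integer vector. Then <v, e_j> = <v, u_j> / sqrt(<u_j, u_j>), so |<v, e_j>|^2 = <v, u_j>^2 / <u_j, u_j>.
Coefficients: <v, e_1> = 6/sqrt(5), <v, e_2> = 24/sqrt(120).
Square and sum: Σ |<v, e_j>|^2 = 12.
Compute ||v||^2 = v·v = 18.
Deficit = 18 − 12 = 6 ≥ 0, confirming Bessel's inequality. (The deficit equals ||v − Σ <v,e_j> e_j||^2, the squared distance from v to span{e_j}.)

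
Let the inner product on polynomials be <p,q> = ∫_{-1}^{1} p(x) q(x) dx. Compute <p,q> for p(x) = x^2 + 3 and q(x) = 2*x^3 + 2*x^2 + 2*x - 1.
<p,q> = -28/15

Expand the product: p(x)·q(x) = 2*x^5 + 2*x^4 + 8*x^3 + 5*x^2 + 6*x - 3.
∫_{-1}^{1} of each monomial x^k gives [2/(k+1) if k even, 0 if k odd]. Integrating term-by-term (or equivalently evaluating the antiderivative F(x) = x^6/3 + 2*x^5/5 + 2*x^4 + 5*x^3/3 + 3*x^2 - 3*x at the endpoints):
  F(1) − F(−1) = 22/5 − (94/15) = -28/15.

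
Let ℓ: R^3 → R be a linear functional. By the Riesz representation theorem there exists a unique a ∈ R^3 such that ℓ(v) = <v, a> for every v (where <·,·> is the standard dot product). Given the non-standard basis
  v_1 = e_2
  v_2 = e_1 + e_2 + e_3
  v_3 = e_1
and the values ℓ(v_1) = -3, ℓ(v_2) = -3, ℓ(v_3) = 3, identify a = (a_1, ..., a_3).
a = (3, -3, -3)

Write a = (a_1, ..., a_3) in the standard basis. For each basis vector v_i, ℓ(v_i) = <v_i, a> is a linear equation in the a_j's. Collect the n equations into a matrix system V a = ℓ, where row i of V is v_i (expressed in the standard basis). Since V is invertible (lower-triangular with 1s on the diagonal, up to permutation), solve by back-substitution:
  V =
[[0, 1, 0],
 [1, 1, 1],
 [1, 0, 0]]
  V a = (-3, -3, 3)
Solving gives a = (3, -3, -3).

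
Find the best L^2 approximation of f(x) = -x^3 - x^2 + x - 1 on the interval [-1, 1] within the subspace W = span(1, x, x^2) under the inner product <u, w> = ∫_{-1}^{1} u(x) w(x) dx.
g(x) = -x^2 + 2*x/5 - 1

The best approximation g ∈ W is the orthogonal projection of f onto W. Writing g = a_0 + a_1 x + a_2 x^2, the coefficients solve the normal equations G · a = b where
  G_{ij} = <φ_i, φ_j> and b_i = <f, φ_i>, with φ_0 = 1, φ_1 = x, φ_2 = x^2.
G =
  [2, 0, 2/3]
  [0, 2/3, 0]
  [2/3, 0, 2/5],
b = (-8/3, 4/15, -16/15).
Solving gives a_0 = -1, a_1 = 2/5, a_2 = -1, so
  g(x) = -x^2 + 2*x/5 - 1.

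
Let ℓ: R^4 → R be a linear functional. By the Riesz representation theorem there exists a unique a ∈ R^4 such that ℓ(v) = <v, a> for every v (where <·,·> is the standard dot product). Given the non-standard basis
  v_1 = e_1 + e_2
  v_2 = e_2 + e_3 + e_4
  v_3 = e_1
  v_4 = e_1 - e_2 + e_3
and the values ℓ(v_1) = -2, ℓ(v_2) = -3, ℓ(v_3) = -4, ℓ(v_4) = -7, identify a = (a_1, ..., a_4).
a = (-4, 2, -1, -4)

Write a = (a_1, ..., a_4) in the standard basis. For each basis vector v_i, ℓ(v_i) = <v_i, a> is a linear equation in the a_j's. Collect the n equations into a matrix system V a = ℓ, where row i of V is v_i (expressed in the standard basis). Since V is invertible (lower-triangular with 1s on the diagonal, up to permutation), solve by back-substitution:
  V =
[[1, 1, 0, 0],
 [0, 1, 1, 1],
 [1, 0, 0, 0],
 [1, -1, 1, 0]]
  V a = (-2, -3, -4, -7)
Solving gives a = (-4, 2, -1, -4).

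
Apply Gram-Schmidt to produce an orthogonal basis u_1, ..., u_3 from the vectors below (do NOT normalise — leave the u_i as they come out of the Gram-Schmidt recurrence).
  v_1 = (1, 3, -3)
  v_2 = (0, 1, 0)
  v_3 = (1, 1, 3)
Orthogonal basis:
  u_1 = (1, 3, -3)
  u_2 = (-3/19, 10/19, 9/19)
  u_3 = (9/5, 0, 3/5)

Apply the Gram-Schmidt recurrence
  u_1 = v_1
  u_i = v_i − Σ_{j<i} ((v_i · u_j) / (u_j · u_j)) · u_j.

Step by step this gives:
  u_1 = (1, 3, -3)
  u_2 = (-3/19, 10/19, 9/19)
  u_3 = (9/5, 0, 3/5)

Orthogonality check:
  u_2 · u_1 = 0 (should be 0)
  u_3 · u_1 = 0 (should be 0)
  u_3 · u_2 = 0 (should be 0)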